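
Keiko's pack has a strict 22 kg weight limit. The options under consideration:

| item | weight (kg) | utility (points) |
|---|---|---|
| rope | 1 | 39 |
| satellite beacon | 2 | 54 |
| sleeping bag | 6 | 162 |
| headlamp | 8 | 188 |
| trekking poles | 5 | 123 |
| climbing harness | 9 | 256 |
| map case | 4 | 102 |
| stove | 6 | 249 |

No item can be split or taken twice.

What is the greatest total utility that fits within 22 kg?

A density-first pass picks rope + satellite beacon + climbing harness + map case + stove — 700 at 22 kg.
The 6 kg tied up in satellite beacon and map case is better spent on sleeping bag — total rises to 706 (22 kg).
An exhaustive check of the 256 subsets confirms 706.

706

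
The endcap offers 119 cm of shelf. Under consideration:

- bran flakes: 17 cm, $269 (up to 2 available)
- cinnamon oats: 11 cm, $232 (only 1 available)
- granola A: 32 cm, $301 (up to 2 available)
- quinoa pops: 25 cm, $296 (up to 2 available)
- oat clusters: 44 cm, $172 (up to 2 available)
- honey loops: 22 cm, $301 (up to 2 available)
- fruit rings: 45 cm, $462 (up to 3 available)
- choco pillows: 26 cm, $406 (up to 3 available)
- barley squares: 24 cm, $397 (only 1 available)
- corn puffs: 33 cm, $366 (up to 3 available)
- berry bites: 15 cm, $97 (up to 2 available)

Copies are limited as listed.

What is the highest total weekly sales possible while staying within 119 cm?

Ranking by ratio (weekly sales/cm): cinnamon oats 21.09, barley squares 16.54, bran flakes 15.82.
Taking the top-ratio products first gives 2×bran flakes + cinnamon oats + honey loops + choco pillows + barley squares for 1874 (117 cm).
Replace bran flakes and cinnamon oats and honey loops with 2×choco pillows: the trade gains 10 net, giving 1884 at 119 cm.
Nothing else within 119 cm beats 1884.

1884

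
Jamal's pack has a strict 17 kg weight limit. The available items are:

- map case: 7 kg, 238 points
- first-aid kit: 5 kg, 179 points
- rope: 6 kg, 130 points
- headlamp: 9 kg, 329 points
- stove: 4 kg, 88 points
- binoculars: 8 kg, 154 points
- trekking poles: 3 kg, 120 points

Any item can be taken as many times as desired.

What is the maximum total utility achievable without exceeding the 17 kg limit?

659

Filling by ratio: 5×trekking poles for 600, with 2 kg left unused.
The 3 kg tied up in trekking poles is better spent on first-aid kit — total rises to 659 (17 kg).
No other feasible combination exceeds 659.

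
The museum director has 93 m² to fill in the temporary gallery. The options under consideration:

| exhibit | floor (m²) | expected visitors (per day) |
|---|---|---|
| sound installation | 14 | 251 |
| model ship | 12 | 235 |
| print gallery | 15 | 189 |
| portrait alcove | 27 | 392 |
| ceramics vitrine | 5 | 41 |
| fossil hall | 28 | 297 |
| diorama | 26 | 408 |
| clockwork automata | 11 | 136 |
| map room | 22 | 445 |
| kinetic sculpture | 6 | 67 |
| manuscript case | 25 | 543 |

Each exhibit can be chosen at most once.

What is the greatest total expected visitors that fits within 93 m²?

By expected visitors per m²: manuscript case 21.72, map room 20.23, model ship 19.58, sound installation 17.93 lead.
A density-first pass picks sound installation + model ship + print gallery + ceramics vitrine + map room + manuscript case — 1704 at 93 m².
But sound installation + diorama + map room + kinetic sculpture + manuscript case fits in 93 m² and reaches 1714.
An exhaustive check of the 2048 subsets confirms 1714.

1714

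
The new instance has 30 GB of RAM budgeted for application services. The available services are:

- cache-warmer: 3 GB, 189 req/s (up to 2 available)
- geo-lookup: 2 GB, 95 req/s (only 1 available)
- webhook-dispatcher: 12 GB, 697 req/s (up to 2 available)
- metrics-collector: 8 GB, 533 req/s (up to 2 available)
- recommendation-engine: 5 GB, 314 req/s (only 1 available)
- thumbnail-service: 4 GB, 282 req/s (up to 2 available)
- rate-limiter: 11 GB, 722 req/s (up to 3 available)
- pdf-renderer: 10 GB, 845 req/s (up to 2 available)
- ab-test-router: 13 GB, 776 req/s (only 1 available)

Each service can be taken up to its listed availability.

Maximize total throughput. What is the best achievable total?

Ranking by ratio (throughput/GB): pdf-renderer 84.50, thumbnail-service 70.50, metrics-collector 66.62.
Greedy by ratio would take geo-lookup + 2×thumbnail-service + 2×pdf-renderer: 30 GB used, total 2349.
Dropping geo-lookup and thumbnail-service frees 6 GB; slotting in 2×cache-warmer (6 GB) lifts the total to 2350 at 30 GB.

2350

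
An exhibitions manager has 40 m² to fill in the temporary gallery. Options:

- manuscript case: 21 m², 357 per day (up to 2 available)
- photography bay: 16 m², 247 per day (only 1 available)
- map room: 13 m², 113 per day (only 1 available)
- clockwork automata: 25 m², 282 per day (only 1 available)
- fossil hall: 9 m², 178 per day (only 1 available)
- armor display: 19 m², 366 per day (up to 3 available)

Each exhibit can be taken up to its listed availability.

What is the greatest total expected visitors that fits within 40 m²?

732

A density-first pass picks fossil hall + armor display — 544 at 28 m².
Replace fossil hall with armor display: the trade gains 188 net, giving 732 at 38 m².
No other feasible combination exceeds 732.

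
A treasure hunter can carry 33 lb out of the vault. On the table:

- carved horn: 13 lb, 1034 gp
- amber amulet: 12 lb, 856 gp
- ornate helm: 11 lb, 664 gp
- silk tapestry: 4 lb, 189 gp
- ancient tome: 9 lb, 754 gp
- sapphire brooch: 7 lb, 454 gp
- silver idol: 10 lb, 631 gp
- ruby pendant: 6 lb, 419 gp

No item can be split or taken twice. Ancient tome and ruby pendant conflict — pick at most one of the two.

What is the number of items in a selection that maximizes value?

Optimal total is 2452.
One optimal bundle: carved horn + ornate helm + ancient tome (33 lb).
All optima have 3 items.

3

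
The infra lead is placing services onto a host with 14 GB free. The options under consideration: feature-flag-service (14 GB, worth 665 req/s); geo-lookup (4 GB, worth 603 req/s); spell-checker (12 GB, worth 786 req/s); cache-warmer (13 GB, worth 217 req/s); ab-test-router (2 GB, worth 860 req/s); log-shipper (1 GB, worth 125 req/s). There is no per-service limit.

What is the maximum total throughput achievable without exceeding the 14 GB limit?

The ratio ordering already packs tightly: 7×ab-test-router, 14 GB, 6020.

6020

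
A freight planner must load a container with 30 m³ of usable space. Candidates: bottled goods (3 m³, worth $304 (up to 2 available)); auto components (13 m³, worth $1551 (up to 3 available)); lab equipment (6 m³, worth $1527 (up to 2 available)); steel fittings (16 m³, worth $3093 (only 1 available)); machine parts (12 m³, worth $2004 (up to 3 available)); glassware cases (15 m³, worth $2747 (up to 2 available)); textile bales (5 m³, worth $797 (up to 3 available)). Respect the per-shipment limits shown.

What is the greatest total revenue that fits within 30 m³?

Best packing: 2×lab equipment + steel fittings — 28 m³, 6147 total.
Every other selection either busts 30 m³ or exceeds an availability limit or fails to beat 6147.

6147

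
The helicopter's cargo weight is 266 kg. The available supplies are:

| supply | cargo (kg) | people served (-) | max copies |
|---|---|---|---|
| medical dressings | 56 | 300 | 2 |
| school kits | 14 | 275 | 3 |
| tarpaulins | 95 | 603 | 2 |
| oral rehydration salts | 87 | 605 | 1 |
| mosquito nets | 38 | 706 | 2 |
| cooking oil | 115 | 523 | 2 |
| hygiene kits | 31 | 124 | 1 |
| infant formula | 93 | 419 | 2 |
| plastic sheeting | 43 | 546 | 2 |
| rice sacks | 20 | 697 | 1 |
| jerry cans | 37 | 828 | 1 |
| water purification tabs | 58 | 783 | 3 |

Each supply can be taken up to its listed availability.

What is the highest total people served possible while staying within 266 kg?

Taking the top-ratio supplies first gives 3×school kits + 2×mosquito nets + hygiene kits + rice sacks + jerry cans + water purification tabs for 4669 (264 kg).
Dropping hygiene kits and water purification tabs frees 89 kg; slotting in 2×plastic sheeting (86 kg) lifts the total to 4854 at 261 kg.
The spare 5 kg is too small for any remaining supply, and no exchange beats 4854.

4854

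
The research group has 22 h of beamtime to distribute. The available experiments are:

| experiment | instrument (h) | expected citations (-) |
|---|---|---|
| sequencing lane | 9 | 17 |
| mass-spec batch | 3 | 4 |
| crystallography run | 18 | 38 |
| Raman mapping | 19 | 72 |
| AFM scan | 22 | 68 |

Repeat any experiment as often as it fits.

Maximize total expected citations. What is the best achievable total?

Density check — Raman mapping 3.79, AFM scan 3.09, crystallography run 2.11, sequencing lane 1.89 are the best per h.
The ratio ordering already packs tightly: mass-spec batch + Raman mapping, 22 h, 76.
No other feasible combination exceeds 76.

76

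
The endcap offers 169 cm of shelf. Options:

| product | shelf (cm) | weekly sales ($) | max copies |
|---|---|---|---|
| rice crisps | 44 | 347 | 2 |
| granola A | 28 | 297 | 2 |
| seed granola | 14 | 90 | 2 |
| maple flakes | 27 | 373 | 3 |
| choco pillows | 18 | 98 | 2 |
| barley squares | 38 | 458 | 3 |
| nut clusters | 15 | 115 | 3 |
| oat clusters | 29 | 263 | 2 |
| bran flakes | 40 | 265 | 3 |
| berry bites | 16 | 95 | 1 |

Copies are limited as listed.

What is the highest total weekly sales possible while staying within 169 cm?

2120

Density check — maple flakes 13.81, barley squares 12.05, granola A 10.61 are the best per cm.
The ratio heuristic lands on 3×maple flakes + 2×barley squares (2035) but leaves 12 cm idle.
Replace maple flakes with barley squares: the trade gains 85 net, giving 2120 at 168 cm.
Nothing else within 169 cm beats 2120.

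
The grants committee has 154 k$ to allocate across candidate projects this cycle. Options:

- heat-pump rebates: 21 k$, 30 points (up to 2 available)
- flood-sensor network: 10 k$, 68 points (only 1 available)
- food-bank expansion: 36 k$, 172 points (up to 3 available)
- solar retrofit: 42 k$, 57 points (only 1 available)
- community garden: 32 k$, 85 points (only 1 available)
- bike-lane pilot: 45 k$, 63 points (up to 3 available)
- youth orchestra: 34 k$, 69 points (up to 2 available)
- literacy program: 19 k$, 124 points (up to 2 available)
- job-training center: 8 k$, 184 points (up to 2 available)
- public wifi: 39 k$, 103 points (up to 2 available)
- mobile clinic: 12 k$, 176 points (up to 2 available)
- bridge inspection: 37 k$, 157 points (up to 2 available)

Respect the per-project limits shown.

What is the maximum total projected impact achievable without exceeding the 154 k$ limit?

1312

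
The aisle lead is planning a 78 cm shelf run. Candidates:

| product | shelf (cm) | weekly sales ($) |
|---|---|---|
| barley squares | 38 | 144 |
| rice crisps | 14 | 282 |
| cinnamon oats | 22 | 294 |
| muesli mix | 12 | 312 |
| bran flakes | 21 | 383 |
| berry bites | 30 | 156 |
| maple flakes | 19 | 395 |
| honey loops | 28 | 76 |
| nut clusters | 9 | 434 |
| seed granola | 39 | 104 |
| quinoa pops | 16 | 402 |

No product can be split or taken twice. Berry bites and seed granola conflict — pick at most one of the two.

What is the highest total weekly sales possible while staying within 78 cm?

The ratio heuristic lands on rice crisps + muesli mix + maple flakes + nut clusters + quinoa pops (1825) but leaves 8 cm idle.
Dropping rice crisps frees 14 cm; slotting in bran flakes (21 cm) lifts the total to 1926 at 77 cm.
The closest alternative, cinnamon oats + muesli mix + maple flakes + nut clusters + quinoa pops, reaches only 1837.

1926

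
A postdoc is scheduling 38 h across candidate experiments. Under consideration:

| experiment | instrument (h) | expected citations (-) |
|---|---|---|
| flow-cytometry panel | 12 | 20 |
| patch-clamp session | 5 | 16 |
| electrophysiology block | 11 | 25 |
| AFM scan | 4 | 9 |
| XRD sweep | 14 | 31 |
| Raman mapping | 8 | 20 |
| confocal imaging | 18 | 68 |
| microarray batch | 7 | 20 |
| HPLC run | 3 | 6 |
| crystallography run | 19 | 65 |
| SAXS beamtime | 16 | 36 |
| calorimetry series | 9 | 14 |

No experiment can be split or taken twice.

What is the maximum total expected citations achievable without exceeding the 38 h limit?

133

Density check — confocal imaging 3.78, crystallography run 3.42, patch-clamp session 3.20, microarray batch 2.86 are the best per h.
Best packing: confocal imaging + crystallography run — 37 h, 133 total.
No other feasible combination exceeds 133.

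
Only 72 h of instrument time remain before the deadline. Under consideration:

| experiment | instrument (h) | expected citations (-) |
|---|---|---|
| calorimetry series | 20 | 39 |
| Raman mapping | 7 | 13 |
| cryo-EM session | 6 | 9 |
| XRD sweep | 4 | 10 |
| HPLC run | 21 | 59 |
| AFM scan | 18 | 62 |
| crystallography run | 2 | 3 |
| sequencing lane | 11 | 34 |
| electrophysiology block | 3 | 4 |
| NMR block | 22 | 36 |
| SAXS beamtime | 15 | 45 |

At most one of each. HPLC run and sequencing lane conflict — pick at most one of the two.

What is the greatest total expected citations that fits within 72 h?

Best packing: Raman mapping + cryo-EM session + XRD sweep + HPLC run + AFM scan + SAXS beamtime — 71 h, 198 total.

198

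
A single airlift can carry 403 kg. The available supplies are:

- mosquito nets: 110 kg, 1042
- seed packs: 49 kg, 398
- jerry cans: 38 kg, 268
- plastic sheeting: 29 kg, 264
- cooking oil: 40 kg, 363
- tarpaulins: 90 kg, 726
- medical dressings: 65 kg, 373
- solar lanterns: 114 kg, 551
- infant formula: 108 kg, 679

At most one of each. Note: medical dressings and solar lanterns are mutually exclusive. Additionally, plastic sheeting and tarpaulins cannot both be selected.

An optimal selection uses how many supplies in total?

5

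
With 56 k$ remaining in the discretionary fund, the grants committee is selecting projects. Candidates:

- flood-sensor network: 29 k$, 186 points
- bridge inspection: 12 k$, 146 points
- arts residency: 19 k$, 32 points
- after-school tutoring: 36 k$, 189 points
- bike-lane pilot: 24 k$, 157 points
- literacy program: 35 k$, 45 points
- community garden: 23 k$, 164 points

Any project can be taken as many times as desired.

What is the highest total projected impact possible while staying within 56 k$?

The ratio ordering already packs tightly: 4×bridge inspection, 48 k$, 584.
The spare 8 k$ is too small for any remaining project, and no exchange beats 584.

584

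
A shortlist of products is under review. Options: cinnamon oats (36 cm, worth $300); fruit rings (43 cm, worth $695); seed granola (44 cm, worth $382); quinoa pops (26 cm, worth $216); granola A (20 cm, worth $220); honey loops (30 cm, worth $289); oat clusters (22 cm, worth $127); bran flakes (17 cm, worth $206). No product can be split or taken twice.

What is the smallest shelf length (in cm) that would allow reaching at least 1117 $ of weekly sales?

80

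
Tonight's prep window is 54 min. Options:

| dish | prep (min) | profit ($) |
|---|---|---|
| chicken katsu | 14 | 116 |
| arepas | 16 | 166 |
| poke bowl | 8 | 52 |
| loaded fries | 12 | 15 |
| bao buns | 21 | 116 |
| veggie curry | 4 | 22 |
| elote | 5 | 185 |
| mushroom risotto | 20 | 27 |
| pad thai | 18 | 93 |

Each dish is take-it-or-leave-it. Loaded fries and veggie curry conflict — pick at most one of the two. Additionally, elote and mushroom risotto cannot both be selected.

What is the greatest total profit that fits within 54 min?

Greedy by ratio would take chicken katsu + arepas + poke bowl + veggie curry + elote: 47 min used, total 541.
The 12 min tied up in poke bowl and veggie curry is better spent on pad thai — total rises to 560 (53 min).

560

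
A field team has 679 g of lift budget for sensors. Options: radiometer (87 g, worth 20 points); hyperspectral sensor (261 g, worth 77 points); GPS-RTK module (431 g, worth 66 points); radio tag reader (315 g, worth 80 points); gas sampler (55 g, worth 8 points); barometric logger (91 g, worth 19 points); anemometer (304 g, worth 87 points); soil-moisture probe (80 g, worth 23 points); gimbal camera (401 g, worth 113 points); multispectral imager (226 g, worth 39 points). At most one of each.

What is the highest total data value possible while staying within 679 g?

Ranking by ratio (data value/g): hyperspectral sensor 0.30, soil-moisture probe 0.29, anemometer 0.29.
Taking the top-ratio sensors first gives hyperspectral sensor + anemometer + soil-moisture probe for 187 (645 g).
The 384 g tied up in anemometer and soil-moisture probe is better spent on gimbal camera — total rises to 190 (662 g).
Next best is hyperspectral sensor + anemometer + soil-moisture probe at 187 (645 g) — short by 3.

190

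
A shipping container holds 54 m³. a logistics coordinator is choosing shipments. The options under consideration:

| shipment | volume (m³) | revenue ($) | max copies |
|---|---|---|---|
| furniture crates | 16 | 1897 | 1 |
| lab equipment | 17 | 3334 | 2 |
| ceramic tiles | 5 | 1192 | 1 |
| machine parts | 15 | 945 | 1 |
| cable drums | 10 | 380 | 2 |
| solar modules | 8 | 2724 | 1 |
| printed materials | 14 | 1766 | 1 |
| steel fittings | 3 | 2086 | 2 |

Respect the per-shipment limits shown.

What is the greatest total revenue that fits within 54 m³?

14756

Taking 2×lab equipment + ceramic tiles + solar modules + 2×steel fittings: 53 m³ used, 14756 in revenue.
No other feasible combination exceeds 14756.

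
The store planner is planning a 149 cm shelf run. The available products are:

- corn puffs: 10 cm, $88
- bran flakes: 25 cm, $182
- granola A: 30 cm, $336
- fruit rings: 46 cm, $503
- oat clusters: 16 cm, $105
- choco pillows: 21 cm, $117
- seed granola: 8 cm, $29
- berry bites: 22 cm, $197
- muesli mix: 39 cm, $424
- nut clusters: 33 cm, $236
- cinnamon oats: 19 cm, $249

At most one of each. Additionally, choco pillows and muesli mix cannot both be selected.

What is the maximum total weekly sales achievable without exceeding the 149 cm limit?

Corn puffs + granola A + fruit rings + muesli mix + cinnamon oats uses 144 of the 149 cm and totals 1600.
Next best is corn puffs + granola A + fruit rings + berry bites + muesli mix at 1548 (147 cm) — short by 52.

1600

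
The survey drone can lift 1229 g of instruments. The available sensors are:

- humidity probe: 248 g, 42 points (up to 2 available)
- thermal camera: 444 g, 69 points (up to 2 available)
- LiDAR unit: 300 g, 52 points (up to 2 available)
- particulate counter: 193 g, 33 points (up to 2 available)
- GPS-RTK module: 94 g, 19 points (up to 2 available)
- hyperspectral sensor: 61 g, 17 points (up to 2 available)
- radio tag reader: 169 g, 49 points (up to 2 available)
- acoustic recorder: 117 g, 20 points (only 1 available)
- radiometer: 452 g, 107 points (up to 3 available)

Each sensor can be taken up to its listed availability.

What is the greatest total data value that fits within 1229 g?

299

Ranking by ratio (data value/g): radio tag reader 0.29, hyperspectral sensor 0.28, radiometer 0.24.
Taking the top-ratio sensors first gives 2×GPS-RTK module + 2×hyperspectral sensor + 2×radio tag reader + acoustic recorder + radiometer for 297 (1217 g).
Using the slack differently, GPS-RTK module + hyperspectral sensor + radio tag reader + 2×radiometer comes to 299 at 1228 g.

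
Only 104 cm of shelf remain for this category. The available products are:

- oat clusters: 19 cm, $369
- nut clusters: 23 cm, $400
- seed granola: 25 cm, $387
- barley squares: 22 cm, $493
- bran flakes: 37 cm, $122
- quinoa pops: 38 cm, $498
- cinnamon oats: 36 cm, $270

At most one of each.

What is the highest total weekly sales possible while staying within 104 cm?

By weekly sales per cm: barley squares 22.41, oat clusters 19.42, nut clusters 17.39 lead.
A density-first pass picks oat clusters + nut clusters + seed granola + barley squares — 1649 at 89 cm.
Replace seed granola with quinoa pops: the trade gains 111 net, giving 1760 at 102 cm.
No other feasible combination exceeds 1760.

1760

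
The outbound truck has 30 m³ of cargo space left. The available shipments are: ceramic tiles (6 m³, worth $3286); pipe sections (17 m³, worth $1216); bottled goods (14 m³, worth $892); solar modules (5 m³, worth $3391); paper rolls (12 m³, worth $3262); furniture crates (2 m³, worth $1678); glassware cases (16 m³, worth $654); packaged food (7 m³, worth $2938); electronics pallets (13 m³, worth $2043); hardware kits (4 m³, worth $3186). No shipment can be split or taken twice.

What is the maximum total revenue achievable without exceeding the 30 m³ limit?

14803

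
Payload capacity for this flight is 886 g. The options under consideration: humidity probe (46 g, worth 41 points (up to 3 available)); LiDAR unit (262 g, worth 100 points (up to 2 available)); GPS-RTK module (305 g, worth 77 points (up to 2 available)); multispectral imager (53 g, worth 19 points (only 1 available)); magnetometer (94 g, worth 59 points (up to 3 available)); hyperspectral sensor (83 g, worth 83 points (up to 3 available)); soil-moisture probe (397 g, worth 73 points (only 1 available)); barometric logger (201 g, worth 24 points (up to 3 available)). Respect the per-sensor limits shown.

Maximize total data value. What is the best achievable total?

608

By data value per g: hyperspectral sensor 1.00, humidity probe 0.89, magnetometer 0.63 lead.
Taking the top-ratio sensors first gives 3×humidity probe + multispectral imager + 3×magnetometer + 3×hyperspectral sensor for 568 (722 g).
Dropping humidity probe and multispectral imager frees 99 g; slotting in LiDAR unit (262 g) lifts the total to 608 at 885 g.
Nothing else within 886 g beats 608.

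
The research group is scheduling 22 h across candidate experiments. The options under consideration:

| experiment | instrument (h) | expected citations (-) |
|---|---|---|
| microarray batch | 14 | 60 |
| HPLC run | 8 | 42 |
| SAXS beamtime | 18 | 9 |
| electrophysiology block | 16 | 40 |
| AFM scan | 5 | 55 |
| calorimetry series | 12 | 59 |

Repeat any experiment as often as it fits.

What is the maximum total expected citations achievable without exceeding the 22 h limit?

220

Density check — AFM scan 11.00, HPLC run 5.25, calorimetry series 4.92 are the best per h.
4×AFM scan uses 20 of the 22 h and totals 220.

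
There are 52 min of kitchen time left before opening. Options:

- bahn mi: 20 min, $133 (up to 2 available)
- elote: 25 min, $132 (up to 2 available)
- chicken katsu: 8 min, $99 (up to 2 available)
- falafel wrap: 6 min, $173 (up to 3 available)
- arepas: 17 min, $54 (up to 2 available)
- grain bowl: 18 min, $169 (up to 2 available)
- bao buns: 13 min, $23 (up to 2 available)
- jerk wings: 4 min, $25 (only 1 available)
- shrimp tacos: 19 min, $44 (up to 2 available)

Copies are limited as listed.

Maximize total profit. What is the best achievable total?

886

By profit per min: falafel wrap 28.83, chicken katsu 12.38, grain bowl 9.39, bahn mi 6.65 lead.
Best packing: 2×chicken katsu + 3×falafel wrap + grain bowl — 52 min, 886 total.
Nothing else within 52 min beats 886.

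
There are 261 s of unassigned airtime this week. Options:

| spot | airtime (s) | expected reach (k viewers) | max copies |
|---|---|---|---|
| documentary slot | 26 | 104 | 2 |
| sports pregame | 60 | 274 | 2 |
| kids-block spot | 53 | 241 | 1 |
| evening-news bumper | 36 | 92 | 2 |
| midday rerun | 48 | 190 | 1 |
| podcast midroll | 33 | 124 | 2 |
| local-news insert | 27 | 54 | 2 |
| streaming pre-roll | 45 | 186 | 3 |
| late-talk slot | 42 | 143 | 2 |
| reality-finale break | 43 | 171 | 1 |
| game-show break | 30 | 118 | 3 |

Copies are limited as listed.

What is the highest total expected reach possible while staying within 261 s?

1146

Density check — sports pregame 4.57, kids-block spot 4.55, streaming pre-roll 4.13 are the best per s.
Greedy by ratio would take documentary slot + 2×sports pregame + kids-block spot + streaming pre-roll: 244 s used, total 1079.
Dropping documentary slot frees 26 s; slotting in reality-finale break (43 s) lifts the total to 1146 at 261 s.
That's the maximum — no swap from here does better than 1146.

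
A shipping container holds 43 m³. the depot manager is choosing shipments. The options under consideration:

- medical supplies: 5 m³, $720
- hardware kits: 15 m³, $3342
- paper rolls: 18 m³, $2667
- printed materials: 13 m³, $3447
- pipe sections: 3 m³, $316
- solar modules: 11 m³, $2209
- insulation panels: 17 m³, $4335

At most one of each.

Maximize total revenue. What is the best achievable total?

9991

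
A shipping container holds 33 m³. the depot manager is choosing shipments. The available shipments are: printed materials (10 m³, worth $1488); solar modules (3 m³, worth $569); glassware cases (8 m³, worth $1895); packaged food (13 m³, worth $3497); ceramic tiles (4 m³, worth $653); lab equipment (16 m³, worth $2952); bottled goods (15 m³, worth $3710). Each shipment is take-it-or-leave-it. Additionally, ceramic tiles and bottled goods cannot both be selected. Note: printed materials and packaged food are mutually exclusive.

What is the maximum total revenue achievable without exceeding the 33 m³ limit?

7776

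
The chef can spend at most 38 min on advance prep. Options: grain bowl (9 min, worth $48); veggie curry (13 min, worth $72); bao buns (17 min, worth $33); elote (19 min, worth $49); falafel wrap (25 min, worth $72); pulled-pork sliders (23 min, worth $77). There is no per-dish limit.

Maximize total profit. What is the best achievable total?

192

Best packing: 4×grain bowl — 36 min, 192 total.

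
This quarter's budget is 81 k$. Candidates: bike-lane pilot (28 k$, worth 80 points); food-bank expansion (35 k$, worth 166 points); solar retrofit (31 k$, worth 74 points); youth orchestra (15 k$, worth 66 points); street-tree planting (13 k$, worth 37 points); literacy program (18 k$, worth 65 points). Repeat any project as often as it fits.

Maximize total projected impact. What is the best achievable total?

364

Ranking by ratio (projected impact/k$): food-bank expansion 4.74, youth orchestra 4.40, literacy program 3.61, bike-lane pilot 2.86.
The ratio heuristic lands on 2×food-bank expansion (332) but leaves 11 k$ idle.
The 35 k$ tied up in food-bank expansion is better spent on 3×youth orchestra — total rises to 364 (80 k$).
Nothing else within 81 k$ beats 364.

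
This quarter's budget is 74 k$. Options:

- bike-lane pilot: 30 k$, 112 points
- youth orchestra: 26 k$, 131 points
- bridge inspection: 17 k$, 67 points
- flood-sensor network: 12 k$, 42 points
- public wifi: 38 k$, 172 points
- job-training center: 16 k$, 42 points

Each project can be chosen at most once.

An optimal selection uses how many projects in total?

The maximum projected impact within 74 k$ is 310.
For example bike-lane pilot + youth orchestra + bridge inspection achieves it, using 73 k$.
Any selection reaching 310 contains exactly 3 projects.

3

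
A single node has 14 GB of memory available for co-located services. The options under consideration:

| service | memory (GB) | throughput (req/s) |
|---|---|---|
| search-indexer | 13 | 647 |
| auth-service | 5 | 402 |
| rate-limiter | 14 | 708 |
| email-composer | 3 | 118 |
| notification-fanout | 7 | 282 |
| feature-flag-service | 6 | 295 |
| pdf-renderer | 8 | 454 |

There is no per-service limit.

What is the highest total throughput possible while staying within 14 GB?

By throughput per GB: auth-service 80.40, pdf-renderer 56.75, rate-limiter 50.57, search-indexer 49.77 lead.
Best packing: 2×auth-service + email-composer — 13 GB, 922 total.
No other feasible combination exceeds 922.

922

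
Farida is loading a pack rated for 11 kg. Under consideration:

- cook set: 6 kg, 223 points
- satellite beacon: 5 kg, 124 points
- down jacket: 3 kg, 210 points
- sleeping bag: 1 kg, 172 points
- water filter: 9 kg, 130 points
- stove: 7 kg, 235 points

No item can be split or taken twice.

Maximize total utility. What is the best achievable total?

617

A density-first pass picks cook set + down jacket + sleeping bag — 605 at 10 kg.
The 6 kg tied up in cook set is better spent on stove — total rises to 617 (11 kg).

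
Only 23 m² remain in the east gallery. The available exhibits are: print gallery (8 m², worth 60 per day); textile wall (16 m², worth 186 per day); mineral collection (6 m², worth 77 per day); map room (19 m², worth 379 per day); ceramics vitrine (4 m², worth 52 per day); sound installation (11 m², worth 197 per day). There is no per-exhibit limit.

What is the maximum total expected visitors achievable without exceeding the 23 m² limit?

431

Density check — map room 19.95, sound installation 17.91, ceramics vitrine 13.00, mineral collection 12.83 are the best per m².
The ratio ordering already packs tightly: map room + ceramics vitrine, 23 m², 431.
Nothing else within 23 m² beats 431.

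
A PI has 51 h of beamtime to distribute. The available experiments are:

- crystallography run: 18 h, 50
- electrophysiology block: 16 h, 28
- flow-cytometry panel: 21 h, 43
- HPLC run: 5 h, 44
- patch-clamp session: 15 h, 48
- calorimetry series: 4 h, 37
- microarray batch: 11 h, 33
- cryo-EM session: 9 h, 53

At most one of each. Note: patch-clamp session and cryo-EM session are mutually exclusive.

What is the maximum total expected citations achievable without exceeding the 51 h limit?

217

Taking crystallography run + HPLC run + calorimetry series + microarray batch + cryo-EM session: 47 h used, 217 in expected citations.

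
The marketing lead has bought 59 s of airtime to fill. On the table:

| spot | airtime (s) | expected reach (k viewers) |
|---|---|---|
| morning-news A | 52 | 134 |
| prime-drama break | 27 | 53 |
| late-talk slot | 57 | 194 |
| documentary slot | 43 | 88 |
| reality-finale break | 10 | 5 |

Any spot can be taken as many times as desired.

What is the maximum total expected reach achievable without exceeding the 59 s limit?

194

Late-talk slot uses 57 of the 59 s and totals 194.
The spare 2 s is too small for any remaining spot, and no exchange beats 194.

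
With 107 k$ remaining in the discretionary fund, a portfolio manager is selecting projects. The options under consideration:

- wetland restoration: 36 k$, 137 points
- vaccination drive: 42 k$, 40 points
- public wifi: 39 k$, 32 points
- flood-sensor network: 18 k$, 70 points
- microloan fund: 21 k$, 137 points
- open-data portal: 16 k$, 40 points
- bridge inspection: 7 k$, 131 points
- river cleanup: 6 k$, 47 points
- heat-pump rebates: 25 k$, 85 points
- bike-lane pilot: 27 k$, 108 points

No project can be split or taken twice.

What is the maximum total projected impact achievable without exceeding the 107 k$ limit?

578

Density check — bridge inspection 18.71, river cleanup 7.83, microloan fund 6.52, bike-lane pilot 4.00 are the best per k$.
The ratio ordering already packs tightly: flood-sensor network + microloan fund + bridge inspection + river cleanup + heat-pump rebates + bike-lane pilot, 104 k$, 578.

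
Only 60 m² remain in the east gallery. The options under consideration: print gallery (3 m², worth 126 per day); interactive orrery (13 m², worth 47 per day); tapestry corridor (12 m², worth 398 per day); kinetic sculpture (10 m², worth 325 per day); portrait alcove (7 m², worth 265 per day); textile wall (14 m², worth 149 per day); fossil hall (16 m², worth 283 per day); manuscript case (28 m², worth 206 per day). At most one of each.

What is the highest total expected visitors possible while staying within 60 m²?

Ranking by ratio (expected visitors/m²): print gallery 42.00, portrait alcove 37.86, tapestry corridor 33.17.
Taking the top-ratio exhibits first gives print gallery + tapestry corridor + kinetic sculpture + portrait alcove + fossil hall for 1397 (48 m²).
Replace print gallery with textile wall: the trade gains 23 net, giving 1420 at 59 m².
An exhaustive check of the 256 subsets confirms 1420.

1420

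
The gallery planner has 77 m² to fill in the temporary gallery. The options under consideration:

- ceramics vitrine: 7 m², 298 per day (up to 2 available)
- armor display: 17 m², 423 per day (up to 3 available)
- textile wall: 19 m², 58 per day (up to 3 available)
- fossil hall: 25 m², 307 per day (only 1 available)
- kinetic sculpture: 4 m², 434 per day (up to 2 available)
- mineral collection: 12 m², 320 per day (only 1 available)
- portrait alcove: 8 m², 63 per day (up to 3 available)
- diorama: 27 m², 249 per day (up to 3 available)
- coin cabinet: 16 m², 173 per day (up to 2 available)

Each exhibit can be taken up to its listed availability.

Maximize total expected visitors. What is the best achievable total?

Density check — kinetic sculpture 108.50, ceramics vitrine 42.57, mineral collection 26.67, armor display 24.88 are the best per m².
Taking the top-ratio exhibits first gives 2×ceramics vitrine + 2×armor display + 2×kinetic sculpture + mineral collection + portrait alcove for 2693 (76 m²).
Dropping mineral collection and portrait alcove frees 20 m²; slotting in armor display (17 m²) lifts the total to 2733 at 73 m².

2733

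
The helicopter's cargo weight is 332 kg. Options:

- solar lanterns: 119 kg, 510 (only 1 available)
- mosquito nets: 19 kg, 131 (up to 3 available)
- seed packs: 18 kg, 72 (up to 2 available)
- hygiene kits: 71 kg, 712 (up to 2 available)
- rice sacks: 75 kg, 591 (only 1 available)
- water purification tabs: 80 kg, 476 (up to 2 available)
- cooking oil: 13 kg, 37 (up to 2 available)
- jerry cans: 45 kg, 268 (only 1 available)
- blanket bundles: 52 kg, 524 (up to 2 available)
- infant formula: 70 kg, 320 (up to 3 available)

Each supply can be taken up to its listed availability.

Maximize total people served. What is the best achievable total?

3063

Taking 2×hygiene kits + rice sacks + 2×blanket bundles: 321 kg used, 3063 in people served.
That's the maximum — no swap from here does better than 3063.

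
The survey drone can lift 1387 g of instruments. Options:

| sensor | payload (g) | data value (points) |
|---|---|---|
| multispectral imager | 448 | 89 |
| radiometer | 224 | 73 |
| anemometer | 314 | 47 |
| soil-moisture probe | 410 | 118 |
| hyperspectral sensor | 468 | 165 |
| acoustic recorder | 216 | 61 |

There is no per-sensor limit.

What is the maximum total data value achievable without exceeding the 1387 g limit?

Ranking by ratio (data value/g): hyperspectral sensor 0.35, radiometer 0.33, soil-moisture probe 0.29, acoustic recorder 0.28.
The ratio ordering already packs tightly: 2×radiometer + 2×hyperspectral sensor, 1384 g, 476.

476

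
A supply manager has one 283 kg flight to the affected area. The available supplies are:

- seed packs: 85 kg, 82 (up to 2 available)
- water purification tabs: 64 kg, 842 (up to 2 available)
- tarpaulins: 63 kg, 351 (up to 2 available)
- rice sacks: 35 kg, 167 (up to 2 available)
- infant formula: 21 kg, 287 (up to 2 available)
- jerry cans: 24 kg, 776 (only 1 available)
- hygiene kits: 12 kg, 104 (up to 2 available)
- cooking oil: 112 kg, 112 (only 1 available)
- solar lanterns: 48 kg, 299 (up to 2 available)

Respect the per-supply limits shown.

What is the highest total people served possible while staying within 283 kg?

3593

Filling by ratio: 2×water purification tabs + 2×infant formula + jerry cans + 2×hygiene kits + solar lanterns for 3541, with 17 kg left unused.
Replace solar lanterns with tarpaulins: the trade gains 52 net, giving 3593 at 281 kg.
The spare 2 kg is too small for any remaining supply, and no exchange beats 3593.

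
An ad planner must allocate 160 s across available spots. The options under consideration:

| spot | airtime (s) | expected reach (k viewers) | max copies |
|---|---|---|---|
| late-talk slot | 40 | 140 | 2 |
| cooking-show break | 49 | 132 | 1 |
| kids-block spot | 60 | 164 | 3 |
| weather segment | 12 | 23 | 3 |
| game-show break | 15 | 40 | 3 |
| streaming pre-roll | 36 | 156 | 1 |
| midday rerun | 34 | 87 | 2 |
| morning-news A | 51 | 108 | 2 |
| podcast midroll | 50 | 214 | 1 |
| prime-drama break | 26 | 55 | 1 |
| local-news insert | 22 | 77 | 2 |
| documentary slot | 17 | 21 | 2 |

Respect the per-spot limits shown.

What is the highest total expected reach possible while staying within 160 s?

610

Ranking by ratio (expected reach/s): streaming pre-roll 4.33, podcast midroll 4.28, late-talk slot 3.50, local-news insert 3.50.
Late-talk slot + weather segment + streaming pre-roll + podcast midroll + local-news insert uses 160 of the 160 s and totals 610.
No other feasible combination exceeds 610.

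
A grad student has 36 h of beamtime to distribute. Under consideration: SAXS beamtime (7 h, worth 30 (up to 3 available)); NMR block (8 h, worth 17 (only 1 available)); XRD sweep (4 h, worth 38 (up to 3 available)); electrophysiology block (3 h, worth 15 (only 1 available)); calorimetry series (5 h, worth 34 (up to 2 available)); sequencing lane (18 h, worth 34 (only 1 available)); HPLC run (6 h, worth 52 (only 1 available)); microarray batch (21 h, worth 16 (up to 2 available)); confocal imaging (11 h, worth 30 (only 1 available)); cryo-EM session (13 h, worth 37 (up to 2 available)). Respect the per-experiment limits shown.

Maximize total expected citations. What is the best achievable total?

264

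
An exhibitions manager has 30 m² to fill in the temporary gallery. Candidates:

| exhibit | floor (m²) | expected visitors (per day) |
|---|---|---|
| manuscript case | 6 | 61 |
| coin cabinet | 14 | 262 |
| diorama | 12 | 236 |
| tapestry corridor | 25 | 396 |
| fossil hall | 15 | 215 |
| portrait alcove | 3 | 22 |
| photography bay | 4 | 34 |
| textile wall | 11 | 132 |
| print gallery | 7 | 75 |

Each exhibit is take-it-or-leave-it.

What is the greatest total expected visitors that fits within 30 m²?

532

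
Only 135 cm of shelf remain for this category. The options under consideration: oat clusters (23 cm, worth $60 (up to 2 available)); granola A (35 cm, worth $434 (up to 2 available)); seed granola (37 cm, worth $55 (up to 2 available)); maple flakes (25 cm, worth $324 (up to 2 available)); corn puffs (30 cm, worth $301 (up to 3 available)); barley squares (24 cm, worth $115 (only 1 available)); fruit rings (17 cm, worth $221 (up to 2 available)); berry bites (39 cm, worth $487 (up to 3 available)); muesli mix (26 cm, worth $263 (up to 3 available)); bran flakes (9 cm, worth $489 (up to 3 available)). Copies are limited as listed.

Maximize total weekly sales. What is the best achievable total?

2830

Density check — bran flakes 54.33, fruit rings 13.00, maple flakes 12.96 are the best per cm.
A density-first pass picks 2×maple flakes + barley squares + 2×fruit rings + 3×bran flakes — 2672 at 135 cm.
Dropping 2×maple flakes and barley squares frees 74 cm; slotting in granola A + berry bites (74 cm) lifts the total to 2830 at 135 cm.
That's the maximum — no swap from here does better than 2830.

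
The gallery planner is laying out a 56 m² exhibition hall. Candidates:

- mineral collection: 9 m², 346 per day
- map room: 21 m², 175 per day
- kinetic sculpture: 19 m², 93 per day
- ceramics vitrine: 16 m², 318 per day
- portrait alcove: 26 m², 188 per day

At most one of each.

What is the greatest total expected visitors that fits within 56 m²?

852

By expected visitors per m²: mineral collection 38.44, ceramics vitrine 19.88, map room 8.33 lead.
A density-first pass picks mineral collection + map room + ceramics vitrine — 839 at 46 m².
Replace map room with portrait alcove: the trade gains 13 net, giving 852 at 51 m².
The spare 5 m² is too small for any remaining exhibit, and no exchange beats 852.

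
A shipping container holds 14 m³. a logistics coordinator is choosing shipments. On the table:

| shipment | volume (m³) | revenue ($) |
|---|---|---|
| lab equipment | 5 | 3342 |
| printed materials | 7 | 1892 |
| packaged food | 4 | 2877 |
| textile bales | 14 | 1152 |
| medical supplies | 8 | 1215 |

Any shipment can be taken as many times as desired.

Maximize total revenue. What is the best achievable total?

Filling by ratio: 3×packaged food for 8631, with 2 m³ left unused.
The 8 m³ tied up in 2×packaged food is better spent on 2×lab equipment — total rises to 9561 (14 m³).
Nothing else within 14 m³ beats 9561.

9561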